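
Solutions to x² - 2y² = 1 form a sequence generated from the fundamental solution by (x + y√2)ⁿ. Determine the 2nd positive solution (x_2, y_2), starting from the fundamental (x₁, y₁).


Step 1: Find the fundamental solution (x₁, y₁) of x² - 2y² = 1.
  Expand √2 as a continued fraction. a₀ = ⌊√2⌋ = 1; iterate m_{k+1} = d_k·a_k − m_k, d_{k+1} = (2 − m_{k+1}²)/d_k, a_{k+1} = ⌊(a₀ + m_{k+1})/d_{k+1}⌋ (starting m₀ = 0, d₀ = 1), with convergents p_k = a_k·p_{k-1} + p_{k-2}, q_k = a_k·q_{k-1} + q_{k-2} (p₋₁ = 1, q₋₁ = 0):
  k = 0: a₀ = 1; p₀/q₀ = 1/1; p₀² − 2·q₀² = 1 − 2 = -1.
  k = 1: m = 1, d = 1, a = ⌊(1 + 1)/1⌋ = 2; p/q = (2·1 + 1)/(2·1 + 0) = 3/2; p² − 2·q² = 9 − 8 = 1.
  The first convergent with p² − 2·q² = 1 gives the fundamental solution (x₁, y₁) = (3, 2).
Step 2: Apply the recurrence (x_{n+1}, y_{n+1}) = (x₁x_n + 2y₁y_n, x₁y_n + y₁x_n) repeatedly.
  From (x_1, y_1) = (3, 2): x_2 = 3·3 + 2·2·2 = 17; y_2 = 3·2 + 2·3 = 12.
Step 3: Verify x_2² - 2·y_2² = 289 - 288 = 1 (should be 1). ✓

(x_1, y_1) = (3, 2); (x_2, y_2) = (17, 12).


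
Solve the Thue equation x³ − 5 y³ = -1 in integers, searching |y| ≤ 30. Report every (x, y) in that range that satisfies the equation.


The equation is x³ - 5y³ = -1. For fixed y, x³ = 5·y³ − 1, so a solution requires the RHS to be a perfect cube.
Strategy: iterate y from -30 to 30, compute RHS = 5·y³ − 1, and check whether it is a (positive or negative) perfect cube.
Check small values of y:
  y = 0: RHS = -1 = (-1)³ ⇒ x = -1 works.
  y = 1: RHS = 4 is not a perfect cube.
  y = -1: RHS = -6 is not a perfect cube.
  y = 2: RHS = 39 is not a perfect cube.
  y = -2: RHS = -41 is not a perfect cube.
  y = 3: RHS = 134 is not a perfect cube.
  y = -3: RHS = -136 is not a perfect cube.
Continuing the search up to |y| = 30 finds no further solutions beyond those listed.
Collected solutions: (-1, 0).

Solutions (with |y| ≤ 30): (-1, 0).


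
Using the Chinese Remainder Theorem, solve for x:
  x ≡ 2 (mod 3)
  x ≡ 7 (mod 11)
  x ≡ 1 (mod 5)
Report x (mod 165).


Moduli 3, 11, 5 are pairwise coprime; by CRT there is a unique solution modulo M = 3 · 11 · 5 = 165.
Solve pairwise, accumulating the modulus:
  Start with x ≡ 2 (mod 3).
  Combine with x ≡ 7 (mod 11): since gcd(3, 11) = 1, we get a unique residue mod 33.
    Write x = 2 + 3·t and substitute into x ≡ 7 (mod 11): 3·t ≡ 7 − 2 = 5 (mod 11).
    The inverse of 3 mod 11 is 4 (since 3·4 = 12 = 1·11 + 1), so t ≡ 4·5 = 20 ≡ 9 (mod 11).
    Then x = 2 + 3·9 = 29, valid modulo lcm(3, 11) = 33: x ≡ 29 (mod 33).
  Combine with x ≡ 1 (mod 5): since gcd(33, 5) = 1, we get a unique residue mod 165.
    Write x = 29 + 33·t and substitute into x ≡ 1 (mod 5): 33·t ≡ 1 − 29 = -28 (mod 5).
    Reduce coefficients mod 5: 3·t ≡ 2 (mod 5).
    The inverse of 3 mod 5 is 2 (since 3·2 = 6 = 1·5 + 1), so t ≡ 2·2 = 4 ≡ 4 (mod 5).
    Then x = 29 + 33·4 = 161, valid modulo lcm(33, 5) = 165: x ≡ 161 (mod 165).
Verify: 161 mod 3 = 2 ✓, 161 mod 11 = 7 ✓, 161 mod 5 = 1 ✓.

x ≡ 161 (mod 165).


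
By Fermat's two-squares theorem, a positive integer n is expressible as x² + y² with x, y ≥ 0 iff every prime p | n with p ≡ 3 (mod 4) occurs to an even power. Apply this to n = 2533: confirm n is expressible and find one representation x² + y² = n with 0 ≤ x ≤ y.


Step 1: Factor n = 2533 = 17 · 149.
Step 2: Check the mod-4 condition on each prime factor: 17 ≡ 1 (mod 4), exponent 1; 149 ≡ 1 (mod 4), exponent 1.
All primes ≡ 3 (mod 4) appear to even exponent (or don't appear), so by the two-squares theorem n IS expressible as a sum of two squares.
Step 3: Build a representation. Here n = 17 · 149 is a product of primes ≡ 1 (mod 4). Each prime p ≡ 1 (mod 4) is itself a sum of two squares; find a² by testing p − a² for a perfect square:
  17: 17 − 1² = 16 = 4² ⇒ 17 = 1² + 4².
  149: 149 − 1² = 148, 149 − 2² = 145, 149 − 3² = 140, 149 − 4² = 133, 149 − 5² = 124, 149 − 6² = 113, 149 − 7² = 100 = 10² ⇒ 149 = 7² + 10².
  Combine using the Brahmagupta–Fibonacci identity (a² + b²)(c² + d²) = (ac − bd)² + (ad + bc)² = (ac + bd)² + (ad − bc)²:
  17 · 149 = 2533: from (1² + 4²)(7² + 10²), take (1·7 − 4·10, 1·10 + 4·7) = (7 − 40, 10 + 28) = (-33, 38); dropping signs (only squares matter) gives (33, 38); check 33² + 38² = 1089 + 1444 = 2533 ✓.
Step 4: Order so x ≤ y and verify: 33² + 38² = 1089 + 1444 = 2533 = n. ✓

n = 2533 = 33² + 38² (one valid representation with x ≤ y).


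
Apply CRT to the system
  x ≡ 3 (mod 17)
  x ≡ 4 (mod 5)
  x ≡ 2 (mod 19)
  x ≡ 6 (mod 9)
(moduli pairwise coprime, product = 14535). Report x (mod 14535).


Product of moduli M = 17 · 5 · 19 · 9 = 14535.
Merge one congruence at a time:
  Start: x ≡ 3 (mod 17).
  Combine with x ≡ 4 (mod 5); new modulus lcm = 85.
    Write x = 3 + 17·t and substitute into x ≡ 4 (mod 5): 17·t ≡ 4 − 3 = 1 (mod 5).
    Reduce coefficients mod 5: 2·t ≡ 1 (mod 5).
    The inverse of 2 mod 5 is 3 (since 2·3 = 6 = 1·5 + 1), so t ≡ 3·1 = 3 ≡ 3 (mod 5).
    Then x = 3 + 17·3 = 54, valid modulo lcm(17, 5) = 85: x ≡ 54 (mod 85).
  Combine with x ≡ 2 (mod 19); new modulus lcm = 1615.
    Write x = 54 + 85·t and substitute into x ≡ 2 (mod 19): 85·t ≡ 2 − 54 = -52 (mod 19).
    Reduce coefficients mod 19: 9·t ≡ 5 (mod 19).
    The inverse of 9 mod 19 is 17 (since 9·17 = 153 = 8·19 + 1), so t ≡ 17·5 = 85 ≡ 9 (mod 19).
    Then x = 54 + 85·9 = 819, valid modulo lcm(85, 19) = 1615: x ≡ 819 (mod 1615).
  Combine with x ≡ 6 (mod 9); new modulus lcm = 14535.
    Write x = 819 + 1615·t and substitute into x ≡ 6 (mod 9): 1615·t ≡ 6 − 819 = -813 (mod 9).
    Reduce coefficients mod 9: 4·t ≡ 6 (mod 9).
    The inverse of 4 mod 9 is 7 (since 4·7 = 28 = 3·9 + 1), so t ≡ 7·6 = 42 ≡ 6 (mod 9).
    Then x = 819 + 1615·6 = 10509, valid modulo lcm(1615, 9) = 14535: x ≡ 10509 (mod 14535).
Verify against each original: 10509 mod 17 = 3, 10509 mod 5 = 4, 10509 mod 19 = 2, 10509 mod 9 = 6.

x ≡ 10509 (mod 14535).


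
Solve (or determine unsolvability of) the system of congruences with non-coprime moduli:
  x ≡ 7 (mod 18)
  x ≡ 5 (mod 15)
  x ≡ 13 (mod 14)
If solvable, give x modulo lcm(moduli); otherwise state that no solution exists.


Moduli 18, 15, 14 are not pairwise coprime, so CRT works modulo lcm(m_i) when all pairwise compatibility conditions hold.
Pairwise compatibility: gcd(m_i, m_j) must divide a_i - a_j for every pair.
Merge one congruence at a time:
  Start: x ≡ 7 (mod 18).
  Combine with x ≡ 5 (mod 15): gcd(18, 15) = 3, and 5 - 7 = -2 is NOT divisible by 3.
    ⇒ system is inconsistent (no integer solution).

No solution (the system is inconsistent).


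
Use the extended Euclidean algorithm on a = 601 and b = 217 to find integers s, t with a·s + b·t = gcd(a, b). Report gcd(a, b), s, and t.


Euclidean algorithm on (601, 217) — divide until remainder is 0:
  601 = 2 · 217 + 167
  217 = 1 · 167 + 50
  167 = 3 · 50 + 17
  50 = 2 · 17 + 16
  17 = 1 · 16 + 1
  16 = 16 · 1 + 0
gcd(601, 217) = 1.
Track Bezout coefficients alongside the remainders: start with r₀ = 601 = a·1 + b·0 (s = 1, t = 0) and r₁ = 217 = a·0 + b·1 (s = 0, t = 1); each new remainder r_{k+1} = r_{k-1} − q_k·r_k inherits s_{k+1} = s_{k-1} − q_k·s_k, t_{k+1} = t_{k-1} − q_k·t_k, so r_k = a·s_k + b·t_k at every step:
  q = 2: r = 167, s = 1 − 2·0 = 1, t = 0 − 2·1 = -2  (check: 601·1 + 217·(-2) = 167)
  q = 1: r = 50, s = 0 − 1·1 = -1, t = 1 − 1·(-2) = 3  (check: 601·(-1) + 217·3 = 50)
  q = 3: r = 17, s = 1 − 3·(-1) = 4, t = -2 − 3·3 = -11  (check: 601·4 + 217·(-11) = 17)
  q = 2: r = 16, s = -1 − 2·4 = -9, t = 3 − 2·(-11) = 25  (check: 601·(-9) + 217·25 = 16)
  q = 1: r = 1, s = 4 − 1·(-9) = 13, t = -11 − 1·25 = -36  (check: 601·13 + 217·(-36) = 1)
The row with r = 1 (the gcd) gives the Bezout coefficients s = 13, t = -36.
Result: 601 · (13) + 217 · (-36) = 1.

gcd(601, 217) = 1; s = 13, t = -36 (check: 601·13 + 217·(-36) = 1).


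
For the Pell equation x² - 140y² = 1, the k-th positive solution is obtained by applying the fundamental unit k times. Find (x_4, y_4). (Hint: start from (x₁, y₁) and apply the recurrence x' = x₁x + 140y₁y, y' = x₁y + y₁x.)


Step 1: Find the fundamental solution (x₁, y₁) of x² - 140y² = 1.
  Expand √140 as a continued fraction. a₀ = ⌊√140⌋ = 11; iterate m_{k+1} = d_k·a_k − m_k, d_{k+1} = (140 − m_{k+1}²)/d_k, a_{k+1} = ⌊(a₀ + m_{k+1})/d_{k+1}⌋ (starting m₀ = 0, d₀ = 1), with convergents p_k = a_k·p_{k-1} + p_{k-2}, q_k = a_k·q_{k-1} + q_{k-2} (p₋₁ = 1, q₋₁ = 0):
  k = 0: a₀ = 11; p₀/q₀ = 11/1; p₀² − 140·q₀² = 121 − 140 = -19.
  k = 1: m = 11, d = 19, a = ⌊(11 + 11)/19⌋ = 1; p/q = (1·11 + 1)/(1·1 + 0) = 12/1; p² − 140·q² = 144 − 140 = 4.
  k = 2: m = 8, d = 4, a = ⌊(11 + 8)/4⌋ = 4; p/q = (4·12 + 11)/(4·1 + 1) = 59/5; p² − 140·q² = 3481 − 3500 = -19.
  k = 3: m = 8, d = 19, a = ⌊(11 + 8)/19⌋ = 1; p/q = (1·59 + 12)/(1·5 + 1) = 71/6; p² − 140·q² = 5041 − 5040 = 1.
  The first convergent with p² − 140·q² = 1 gives the fundamental solution (x₁, y₁) = (71, 6).
Step 2: Apply the recurrence (x_{n+1}, y_{n+1}) = (x₁x_n + 140y₁y_n, x₁y_n + y₁x_n) repeatedly.
  From (x_1, y_1) = (71, 6): x_2 = 71·71 + 140·6·6 = 10081; y_2 = 71·6 + 6·71 = 852.
  From (x_2, y_2) = (10081, 852): x_3 = 71·10081 + 140·6·852 = 1431431; y_3 = 71·852 + 6·10081 = 120978.
  From (x_3, y_3) = (1431431, 120978): x_4 = 71·1431431 + 140·6·120978 = 203253121; y_4 = 71·120978 + 6·1431431 = 17178024.
Step 3: Verify x_4² - 140·y_4² = 41311831196240641 - 41311831196240640 = 1 (should be 1). ✓

(x_1, y_1) = (71, 6); (x_4, y_4) = (203253121, 17178024).


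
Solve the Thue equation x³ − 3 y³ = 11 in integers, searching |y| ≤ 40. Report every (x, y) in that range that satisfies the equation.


The equation is x³ - 3y³ = 11. For fixed y, x³ = 3·y³ + 11, so a solution requires the RHS to be a perfect cube.
Strategy: iterate y from -40 to 40, compute RHS = 3·y³ + 11, and check whether it is a (positive or negative) perfect cube.
Check small values of y:
  y = 0: RHS = 11 is not a perfect cube.
  y = 1: RHS = 14 is not a perfect cube.
  y = -1: RHS = 8 = (2)³ ⇒ x = 2 works.
  y = 2: RHS = 35 is not a perfect cube.
  y = -2: RHS = -13 is not a perfect cube.
  y = 3: RHS = 92 is not a perfect cube.
  y = -3: RHS = -70 is not a perfect cube.
Continuing the search up to |y| = 40 finds no further solutions beyond those listed.
Collected solutions: (2, -1).

Solutions (with |y| ≤ 40): (2, -1).


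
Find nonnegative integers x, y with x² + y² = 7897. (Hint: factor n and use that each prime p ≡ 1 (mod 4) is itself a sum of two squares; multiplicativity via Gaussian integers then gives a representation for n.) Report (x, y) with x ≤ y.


Step 1: Factor n = 7897 = 53 · 149.
Step 2: Check the mod-4 condition on each prime factor: 53 ≡ 1 (mod 4), exponent 1; 149 ≡ 1 (mod 4), exponent 1.
All primes ≡ 3 (mod 4) appear to even exponent (or don't appear), so by the two-squares theorem n IS expressible as a sum of two squares.
Step 3: Build a representation. Here n = 53 · 149 is a product of primes ≡ 1 (mod 4). Each prime p ≡ 1 (mod 4) is itself a sum of two squares; find a² by testing p − a² for a perfect square:
  53: 53 − 1² = 52, 53 − 2² = 49 = 7² ⇒ 53 = 2² + 7².
  149: 149 − 1² = 148, 149 − 2² = 145, 149 − 3² = 140, 149 − 4² = 133, 149 − 5² = 124, 149 − 6² = 113, 149 − 7² = 100 = 10² ⇒ 149 = 7² + 10².
  Combine using the Brahmagupta–Fibonacci identity (a² + b²)(c² + d²) = (ac − bd)² + (ad + bc)² = (ac + bd)² + (ad − bc)²:
  53 · 149 = 7897: from (2² + 7²)(7² + 10²), take (2·7 − 7·10, 2·10 + 7·7) = (14 − 70, 20 + 49) = (-56, 69); dropping signs (only squares matter) gives (56, 69); check 56² + 69² = 3136 + 4761 = 7897 ✓.
Step 4: Order so x ≤ y and verify: 56² + 69² = 3136 + 4761 = 7897 = n. ✓

n = 7897 = 56² + 69² (one valid representation with x ≤ y).


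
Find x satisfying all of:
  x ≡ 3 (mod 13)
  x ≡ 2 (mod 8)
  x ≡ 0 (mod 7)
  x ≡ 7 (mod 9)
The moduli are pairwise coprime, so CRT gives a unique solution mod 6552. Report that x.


Product of moduli M = 13 · 8 · 7 · 9 = 6552.
Merge one congruence at a time:
  Start: x ≡ 3 (mod 13).
  Combine with x ≡ 2 (mod 8); new modulus lcm = 104.
    Write x = 3 + 13·t and substitute into x ≡ 2 (mod 8): 13·t ≡ 2 − 3 = -1 (mod 8).
    Reduce coefficients mod 8: 5·t ≡ 7 (mod 8).
    The inverse of 5 mod 8 is 5 (since 5·5 = 25 = 3·8 + 1), so t ≡ 5·7 = 35 ≡ 3 (mod 8).
    Then x = 3 + 13·3 = 42, valid modulo lcm(13, 8) = 104: x ≡ 42 (mod 104).
  Combine with x ≡ 0 (mod 7); new modulus lcm = 728.
    Write x = 42 + 104·t and substitute into x ≡ 0 (mod 7): 104·t ≡ 0 − 42 = -42 (mod 7).
    Reduce coefficients mod 7: 6·t ≡ 0 (mod 7).
    The inverse of 6 mod 7 is 6 (since 6·6 = 36 = 5·7 + 1), so t ≡ 6·0 = 0 ≡ 0 (mod 7).
    Then x = 42 + 104·0 = 42, valid modulo lcm(104, 7) = 728: x ≡ 42 (mod 728).
  Combine with x ≡ 7 (mod 9); new modulus lcm = 6552.
    Write x = 42 + 728·t and substitute into x ≡ 7 (mod 9): 728·t ≡ 7 − 42 = -35 (mod 9).
    Reduce coefficients mod 9: 8·t ≡ 1 (mod 9).
    The inverse of 8 mod 9 is 8 (since 8·8 = 64 = 7·9 + 1), so t ≡ 8·1 = 8 ≡ 8 (mod 9).
    Then x = 42 + 728·8 = 5866, valid modulo lcm(728, 9) = 6552: x ≡ 5866 (mod 6552).
Verify against each original: 5866 mod 13 = 3, 5866 mod 8 = 2, 5866 mod 7 = 0, 5866 mod 9 = 7.

x ≡ 5866 (mod 6552).


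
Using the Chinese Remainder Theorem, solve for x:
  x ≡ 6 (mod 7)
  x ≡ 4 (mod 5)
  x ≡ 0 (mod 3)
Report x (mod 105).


Moduli 7, 5, 3 are pairwise coprime; by CRT there is a unique solution modulo M = 7 · 5 · 3 = 105.
Solve pairwise, accumulating the modulus:
  Start with x ≡ 6 (mod 7).
  Combine with x ≡ 4 (mod 5): since gcd(7, 5) = 1, we get a unique residue mod 35.
    Write x = 6 + 7·t and substitute into x ≡ 4 (mod 5): 7·t ≡ 4 − 6 = -2 (mod 5).
    Reduce coefficients mod 5: 2·t ≡ 3 (mod 5).
    The inverse of 2 mod 5 is 3 (since 2·3 = 6 = 1·5 + 1), so t ≡ 3·3 = 9 ≡ 4 (mod 5).
    Then x = 6 + 7·4 = 34, valid modulo lcm(7, 5) = 35: x ≡ 34 (mod 35).
  Combine with x ≡ 0 (mod 3): since gcd(35, 3) = 1, we get a unique residue mod 105.
    Write x = 34 + 35·t and substitute into x ≡ 0 (mod 3): 35·t ≡ 0 − 34 = -34 (mod 3).
    Reduce coefficients mod 3: 2·t ≡ 2 (mod 3).
    The inverse of 2 mod 3 is 2 (since 2·2 = 4 = 1·3 + 1), so t ≡ 2·2 = 4 ≡ 1 (mod 3).
    Then x = 34 + 35·1 = 69, valid modulo lcm(35, 3) = 105: x ≡ 69 (mod 105).
Verify: 69 mod 7 = 6 ✓, 69 mod 5 = 4 ✓, 69 mod 3 = 0 ✓.

x ≡ 69 (mod 105).


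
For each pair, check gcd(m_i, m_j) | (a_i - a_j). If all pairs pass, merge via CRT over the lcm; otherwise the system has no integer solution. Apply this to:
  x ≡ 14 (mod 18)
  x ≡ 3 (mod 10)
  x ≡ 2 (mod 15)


Moduli 18, 10, 15 are not pairwise coprime, so CRT works modulo lcm(m_i) when all pairwise compatibility conditions hold.
Pairwise compatibility: gcd(m_i, m_j) must divide a_i - a_j for every pair.
Merge one congruence at a time:
  Start: x ≡ 14 (mod 18).
  Combine with x ≡ 3 (mod 10): gcd(18, 10) = 2, and 3 - 14 = -11 is NOT divisible by 2.
    ⇒ system is inconsistent (no integer solution).

No solution (the system is inconsistent).


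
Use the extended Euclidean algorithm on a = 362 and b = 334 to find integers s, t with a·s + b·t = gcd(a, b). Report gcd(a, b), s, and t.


Euclidean algorithm on (362, 334) — divide until remainder is 0:
  362 = 1 · 334 + 28
  334 = 11 · 28 + 26
  28 = 1 · 26 + 2
  26 = 13 · 2 + 0
gcd(362, 334) = 2.
Track Bezout coefficients alongside the remainders: start with r₀ = 362 = a·1 + b·0 (s = 1, t = 0) and r₁ = 334 = a·0 + b·1 (s = 0, t = 1); each new remainder r_{k+1} = r_{k-1} − q_k·r_k inherits s_{k+1} = s_{k-1} − q_k·s_k, t_{k+1} = t_{k-1} − q_k·t_k, so r_k = a·s_k + b·t_k at every step:
  q = 1: r = 28, s = 1 − 1·0 = 1, t = 0 − 1·1 = -1  (check: 362·1 + 334·(-1) = 28)
  q = 11: r = 26, s = 0 − 11·1 = -11, t = 1 − 11·(-1) = 12  (check: 362·(-11) + 334·12 = 26)
  q = 1: r = 2, s = 1 − 1·(-11) = 12, t = -1 − 1·12 = -13  (check: 362·12 + 334·(-13) = 2)
The row with r = 2 (the gcd) gives the Bezout coefficients s = 12, t = -13.
Result: 362 · (12) + 334 · (-13) = 2.

gcd(362, 334) = 2; s = 12, t = -13 (check: 362·12 + 334·(-13) = 2).


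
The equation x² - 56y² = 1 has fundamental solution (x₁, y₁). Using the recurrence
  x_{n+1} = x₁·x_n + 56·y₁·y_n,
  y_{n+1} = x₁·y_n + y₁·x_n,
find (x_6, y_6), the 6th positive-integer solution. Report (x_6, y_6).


Step 1: Find the fundamental solution (x₁, y₁) of x² - 56y² = 1.
  Expand √56 as a continued fraction. a₀ = ⌊√56⌋ = 7; iterate m_{k+1} = d_k·a_k − m_k, d_{k+1} = (56 − m_{k+1}²)/d_k, a_{k+1} = ⌊(a₀ + m_{k+1})/d_{k+1}⌋ (starting m₀ = 0, d₀ = 1), with convergents p_k = a_k·p_{k-1} + p_{k-2}, q_k = a_k·q_{k-1} + q_{k-2} (p₋₁ = 1, q₋₁ = 0):
  k = 0: a₀ = 7; p₀/q₀ = 7/1; p₀² − 56·q₀² = 49 − 56 = -7.
  k = 1: m = 7, d = 7, a = ⌊(7 + 7)/7⌋ = 2; p/q = (2·7 + 1)/(2·1 + 0) = 15/2; p² − 56·q² = 225 − 224 = 1.
  The first convergent with p² − 56·q² = 1 gives the fundamental solution (x₁, y₁) = (15, 2).
Step 2: Apply the recurrence (x_{n+1}, y_{n+1}) = (x₁x_n + 56y₁y_n, x₁y_n + y₁x_n) repeatedly.
  From (x_1, y_1) = (15, 2): x_2 = 15·15 + 56·2·2 = 449; y_2 = 15·2 + 2·15 = 60.
  From (x_2, y_2) = (449, 60): x_3 = 15·449 + 56·2·60 = 13455; y_3 = 15·60 + 2·449 = 1798.
  From (x_3, y_3) = (13455, 1798): x_4 = 15·13455 + 56·2·1798 = 403201; y_4 = 15·1798 + 2·13455 = 53880.
  From (x_4, y_4) = (403201, 53880): x_5 = 15·403201 + 56·2·53880 = 12082575; y_5 = 15·53880 + 2·403201 = 1614602.
  From (x_5, y_5) = (12082575, 1614602): x_6 = 15·12082575 + 56·2·1614602 = 362074049; y_6 = 15·1614602 + 2·12082575 = 48384180.
Step 3: Verify x_6² - 56·y_6² = 131097616959254401 - 131097616959254400 = 1 (should be 1). ✓

(x_1, y_1) = (15, 2); (x_6, y_6) = (362074049, 48384180).


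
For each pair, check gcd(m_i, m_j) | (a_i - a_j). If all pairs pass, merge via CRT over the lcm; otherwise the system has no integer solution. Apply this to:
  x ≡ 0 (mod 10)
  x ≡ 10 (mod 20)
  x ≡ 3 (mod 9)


Moduli 10, 20, 9 are not pairwise coprime, so CRT works modulo lcm(m_i) when all pairwise compatibility conditions hold.
Pairwise compatibility: gcd(m_i, m_j) must divide a_i - a_j for every pair.
Merge one congruence at a time:
  Start: x ≡ 0 (mod 10).
  Combine with x ≡ 10 (mod 20): gcd(10, 20) = 10; 10 - 0 = 10, which IS divisible by 10, so compatible.
    Write x = 0 + 10·t and substitute into x ≡ 10 (mod 20): 10·t ≡ 10 − 0 = 10 (mod 20).
    Divide the congruence (and modulus) by g = 10: 1·t ≡ 1 (mod 2).
    So t ≡ 1 (mod 2).
    Then x = 0 + 10·1 = 10, valid modulo lcm(10, 20) = 20: x ≡ 10 (mod 20).
  Combine with x ≡ 3 (mod 9): gcd(20, 9) = 1; 3 - 10 = -7, which IS divisible by 1, so compatible.
    Write x = 10 + 20·t and substitute into x ≡ 3 (mod 9): 20·t ≡ 3 − 10 = -7 (mod 9).
    Reduce coefficients mod 9: 2·t ≡ 2 (mod 9).
    The inverse of 2 mod 9 is 5 (since 2·5 = 10 = 1·9 + 1), so t ≡ 5·2 = 10 ≡ 1 (mod 9).
    Then x = 10 + 20·1 = 30, valid modulo lcm(20, 9) = 180: x ≡ 30 (mod 180).
Verify: 30 mod 10 = 0, 30 mod 20 = 10, 30 mod 9 = 3.

x ≡ 30 (mod 180).


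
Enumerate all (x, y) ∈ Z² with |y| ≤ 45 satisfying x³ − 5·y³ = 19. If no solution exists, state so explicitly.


The equation is x³ - 5y³ = 19. For fixed y, x³ = 5·y³ + 19, so a solution requires the RHS to be a perfect cube.
Strategy: iterate y from -45 to 45, compute RHS = 5·y³ + 19, and check whether it is a (positive or negative) perfect cube.
Check small values of y:
  y = 0: RHS = 19 is not a perfect cube.
  y = 1: RHS = 24 is not a perfect cube.
  y = -1: RHS = 14 is not a perfect cube.
  y = 2: RHS = 59 is not a perfect cube.
  y = -2: RHS = -21 is not a perfect cube.
  y = 3: RHS = 154 is not a perfect cube.
  y = -3: RHS = -116 is not a perfect cube.
Continuing the search up to |y| = 45 finds no solutions either.
No (x, y) in the scanned range satisfies the equation.

No integer solutions with |y| ≤ 45.


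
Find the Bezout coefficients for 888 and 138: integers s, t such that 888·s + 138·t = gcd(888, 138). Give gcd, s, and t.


Euclidean algorithm on (888, 138) — divide until remainder is 0:
  888 = 6 · 138 + 60
  138 = 2 · 60 + 18
  60 = 3 · 18 + 6
  18 = 3 · 6 + 0
gcd(888, 138) = 6.
Track Bezout coefficients alongside the remainders: start with r₀ = 888 = a·1 + b·0 (s = 1, t = 0) and r₁ = 138 = a·0 + b·1 (s = 0, t = 1); each new remainder r_{k+1} = r_{k-1} − q_k·r_k inherits s_{k+1} = s_{k-1} − q_k·s_k, t_{k+1} = t_{k-1} − q_k·t_k, so r_k = a·s_k + b·t_k at every step:
  q = 6: r = 60, s = 1 − 6·0 = 1, t = 0 − 6·1 = -6  (check: 888·1 + 138·(-6) = 60)
  q = 2: r = 18, s = 0 − 2·1 = -2, t = 1 − 2·(-6) = 13  (check: 888·(-2) + 138·13 = 18)
  q = 3: r = 6, s = 1 − 3·(-2) = 7, t = -6 − 3·13 = -45  (check: 888·7 + 138·(-45) = 6)
The row with r = 6 (the gcd) gives the Bezout coefficients s = 7, t = -45.
Result: 888 · (7) + 138 · (-45) = 6.

gcd(888, 138) = 6; s = 7, t = -45 (check: 888·7 + 138·(-45) = 6).


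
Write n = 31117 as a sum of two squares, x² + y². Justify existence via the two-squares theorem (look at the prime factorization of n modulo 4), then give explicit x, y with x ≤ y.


Step 1: Factor n = 31117 = 29^2 · 37.
Step 2: Check the mod-4 condition on each prime factor: 29 ≡ 1 (mod 4), exponent 2; 37 ≡ 1 (mod 4), exponent 1.
All primes ≡ 3 (mod 4) appear to even exponent (or don't appear), so by the two-squares theorem n IS expressible as a sum of two squares.
Step 3: Build a representation. Here n = 29 · 29 · 37 is a product of primes ≡ 1 (mod 4). Each prime p ≡ 1 (mod 4) is itself a sum of two squares; find a² by testing p − a² for a perfect square:
  29: 29 − 1² = 28, 29 − 2² = 25 = 5² ⇒ 29 = 2² + 5².
  37: 37 − 1² = 36 = 6² ⇒ 37 = 1² + 6².
  Combine using the Brahmagupta–Fibonacci identity (a² + b²)(c² + d²) = (ac − bd)² + (ad + bc)² = (ac + bd)² + (ad − bc)²:
  29 · 29 = 841: from (2² + 5²)(2² + 5²), take (2·2 − 5·5, 2·5 + 5·2) = (4 − 25, 10 + 10) = (-21, 20); dropping signs (only squares matter) gives (21, 20); check 21² + 20² = 441 + 400 = 841 ✓.
  841 · 37 = 31117: from (21² + 20²)(1² + 6²), take (21·1 − 20·6, 21·6 + 20·1) = (21 − 120, 126 + 20) = (-99, 146); dropping signs (only squares matter) gives (99, 146); check 99² + 146² = 9801 + 21316 = 31117 ✓.
Step 4: Order so x ≤ y and verify: 99² + 146² = 9801 + 21316 = 31117 = n. ✓

n = 31117 = 99² + 146² (one valid representation with x ≤ y).


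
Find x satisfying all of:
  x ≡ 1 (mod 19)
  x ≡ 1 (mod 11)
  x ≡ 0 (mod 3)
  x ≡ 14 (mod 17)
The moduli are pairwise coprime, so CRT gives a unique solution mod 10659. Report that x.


Product of moduli M = 19 · 11 · 3 · 17 = 10659.
Merge one congruence at a time:
  Start: x ≡ 1 (mod 19).
  Combine with x ≡ 1 (mod 11); new modulus lcm = 209.
    Write x = 1 + 19·t and substitute into x ≡ 1 (mod 11): 19·t ≡ 1 − 1 = 0 (mod 11).
    Reduce coefficients mod 11: 8·t ≡ 0 (mod 11).
    The inverse of 8 mod 11 is 7 (since 8·7 = 56 = 5·11 + 1), so t ≡ 7·0 = 0 ≡ 0 (mod 11).
    Then x = 1 + 19·0 = 1, valid modulo lcm(19, 11) = 209: x ≡ 1 (mod 209).
  Combine with x ≡ 0 (mod 3); new modulus lcm = 627.
    Write x = 1 + 209·t and substitute into x ≡ 0 (mod 3): 209·t ≡ 0 − 1 = -1 (mod 3).
    Reduce coefficients mod 3: 2·t ≡ 2 (mod 3).
    The inverse of 2 mod 3 is 2 (since 2·2 = 4 = 1·3 + 1), so t ≡ 2·2 = 4 ≡ 1 (mod 3).
    Then x = 1 + 209·1 = 210, valid modulo lcm(209, 3) = 627: x ≡ 210 (mod 627).
  Combine with x ≡ 14 (mod 17); new modulus lcm = 10659.
    Write x = 210 + 627·t and substitute into x ≡ 14 (mod 17): 627·t ≡ 14 − 210 = -196 (mod 17).
    Reduce coefficients mod 17: 15·t ≡ 8 (mod 17).
    The inverse of 15 mod 17 is 8 (since 15·8 = 120 = 7·17 + 1), so t ≡ 8·8 = 64 ≡ 13 (mod 17).
    Then x = 210 + 627·13 = 8361, valid modulo lcm(627, 17) = 10659: x ≡ 8361 (mod 10659).
Verify against each original: 8361 mod 19 = 1, 8361 mod 11 = 1, 8361 mod 3 = 0, 8361 mod 17 = 14.

x ≡ 8361 (mod 10659).


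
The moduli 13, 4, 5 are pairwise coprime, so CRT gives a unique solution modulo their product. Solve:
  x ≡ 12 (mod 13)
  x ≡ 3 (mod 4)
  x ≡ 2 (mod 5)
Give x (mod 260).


Moduli 13, 4, 5 are pairwise coprime; by CRT there is a unique solution modulo M = 13 · 4 · 5 = 260.
Solve pairwise, accumulating the modulus:
  Start with x ≡ 12 (mod 13).
  Combine with x ≡ 3 (mod 4): since gcd(13, 4) = 1, we get a unique residue mod 52.
    Write x = 12 + 13·t and substitute into x ≡ 3 (mod 4): 13·t ≡ 3 − 12 = -9 (mod 4).
    Reduce coefficients mod 4: 1·t ≡ 3 (mod 4).
    So t ≡ 3 (mod 4).
    Then x = 12 + 13·3 = 51, valid modulo lcm(13, 4) = 52: x ≡ 51 (mod 52).
  Combine with x ≡ 2 (mod 5): since gcd(52, 5) = 1, we get a unique residue mod 260.
    Write x = 51 + 52·t and substitute into x ≡ 2 (mod 5): 52·t ≡ 2 − 51 = -49 (mod 5).
    Reduce coefficients mod 5: 2·t ≡ 1 (mod 5).
    The inverse of 2 mod 5 is 3 (since 2·3 = 6 = 1·5 + 1), so t ≡ 3·1 = 3 ≡ 3 (mod 5).
    Then x = 51 + 52·3 = 207, valid modulo lcm(52, 5) = 260: x ≡ 207 (mod 260).
Verify: 207 mod 13 = 12 ✓, 207 mod 4 = 3 ✓, 207 mod 5 = 2 ✓.

x ≡ 207 (mod 260).


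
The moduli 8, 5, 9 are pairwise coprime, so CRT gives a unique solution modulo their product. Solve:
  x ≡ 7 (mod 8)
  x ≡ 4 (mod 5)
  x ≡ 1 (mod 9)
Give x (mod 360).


Moduli 8, 5, 9 are pairwise coprime; by CRT there is a unique solution modulo M = 8 · 5 · 9 = 360.
Solve pairwise, accumulating the modulus:
  Start with x ≡ 7 (mod 8).
  Combine with x ≡ 4 (mod 5): since gcd(8, 5) = 1, we get a unique residue mod 40.
    Write x = 7 + 8·t and substitute into x ≡ 4 (mod 5): 8·t ≡ 4 − 7 = -3 (mod 5).
    Reduce coefficients mod 5: 3·t ≡ 2 (mod 5).
    The inverse of 3 mod 5 is 2 (since 3·2 = 6 = 1·5 + 1), so t ≡ 2·2 = 4 ≡ 4 (mod 5).
    Then x = 7 + 8·4 = 39, valid modulo lcm(8, 5) = 40: x ≡ 39 (mod 40).
  Combine with x ≡ 1 (mod 9): since gcd(40, 9) = 1, we get a unique residue mod 360.
    Write x = 39 + 40·t and substitute into x ≡ 1 (mod 9): 40·t ≡ 1 − 39 = -38 (mod 9).
    Reduce coefficients mod 9: 4·t ≡ 7 (mod 9).
    The inverse of 4 mod 9 is 7 (since 4·7 = 28 = 3·9 + 1), so t ≡ 7·7 = 49 ≡ 4 (mod 9).
    Then x = 39 + 40·4 = 199, valid modulo lcm(40, 9) = 360: x ≡ 199 (mod 360).
Verify: 199 mod 8 = 7 ✓, 199 mod 5 = 4 ✓, 199 mod 9 = 1 ✓.

x ≡ 199 (mod 360).


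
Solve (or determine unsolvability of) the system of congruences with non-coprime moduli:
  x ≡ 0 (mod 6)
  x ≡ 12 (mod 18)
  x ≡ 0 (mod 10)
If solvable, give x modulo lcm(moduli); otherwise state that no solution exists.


Moduli 6, 18, 10 are not pairwise coprime, so CRT works modulo lcm(m_i) when all pairwise compatibility conditions hold.
Pairwise compatibility: gcd(m_i, m_j) must divide a_i - a_j for every pair.
Merge one congruence at a time:
  Start: x ≡ 0 (mod 6).
  Combine with x ≡ 12 (mod 18): gcd(6, 18) = 6; 12 - 0 = 12, which IS divisible by 6, so compatible.
    Write x = 0 + 6·t and substitute into x ≡ 12 (mod 18): 6·t ≡ 12 − 0 = 12 (mod 18).
    Divide the congruence (and modulus) by g = 6: 1·t ≡ 2 (mod 3).
    So t ≡ 2 (mod 3).
    Then x = 0 + 6·2 = 12, valid modulo lcm(6, 18) = 18: x ≡ 12 (mod 18).
  Combine with x ≡ 0 (mod 10): gcd(18, 10) = 2; 0 - 12 = -12, which IS divisible by 2, so compatible.
    Write x = 12 + 18·t and substitute into x ≡ 0 (mod 10): 18·t ≡ 0 − 12 = -12 (mod 10).
    Divide the congruence (and modulus) by g = 2: 9·t ≡ -6 (mod 5).
    Reduce coefficients mod 5: 4·t ≡ 4 (mod 5).
    The inverse of 4 mod 5 is 4 (since 4·4 = 16 = 3·5 + 1), so t ≡ 4·4 = 16 ≡ 1 (mod 5).
    Then x = 12 + 18·1 = 30, valid modulo lcm(18, 10) = 90: x ≡ 30 (mod 90).
Verify: 30 mod 6 = 0, 30 mod 18 = 12, 30 mod 10 = 0.

x ≡ 30 (mod 90).


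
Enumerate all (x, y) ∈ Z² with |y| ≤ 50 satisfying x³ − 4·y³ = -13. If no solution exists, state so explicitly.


The equation is x³ - 4y³ = -13. For fixed y, x³ = 4·y³ − 13, so a solution requires the RHS to be a perfect cube.
Strategy: iterate y from -50 to 50, compute RHS = 4·y³ − 13, and check whether it is a (positive or negative) perfect cube.
Check small values of y:
  y = 0: RHS = -13 is not a perfect cube.
  y = 1: RHS = -9 is not a perfect cube.
  y = -1: RHS = -17 is not a perfect cube.
  y = 2: RHS = 19 is not a perfect cube.
  y = -2: RHS = -45 is not a perfect cube.
  y = 3: RHS = 95 is not a perfect cube.
  y = -3: RHS = -121 is not a perfect cube.
Continuing the search up to |y| = 50 finds no solutions either.
No (x, y) in the scanned range satisfies the equation.

No integer solutions with |y| ≤ 50.


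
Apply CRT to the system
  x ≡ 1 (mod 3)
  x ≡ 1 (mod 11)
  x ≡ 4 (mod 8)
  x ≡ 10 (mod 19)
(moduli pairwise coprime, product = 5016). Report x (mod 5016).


Product of moduli M = 3 · 11 · 8 · 19 = 5016.
Merge one congruence at a time:
  Start: x ≡ 1 (mod 3).
  Combine with x ≡ 1 (mod 11); new modulus lcm = 33.
    Write x = 1 + 3·t and substitute into x ≡ 1 (mod 11): 3·t ≡ 1 − 1 = 0 (mod 11).
    The inverse of 3 mod 11 is 4 (since 3·4 = 12 = 1·11 + 1), so t ≡ 4·0 = 0 ≡ 0 (mod 11).
    Then x = 1 + 3·0 = 1, valid modulo lcm(3, 11) = 33: x ≡ 1 (mod 33).
  Combine with x ≡ 4 (mod 8); new modulus lcm = 264.
    Write x = 1 + 33·t and substitute into x ≡ 4 (mod 8): 33·t ≡ 4 − 1 = 3 (mod 8).
    Reduce coefficients mod 8: 1·t ≡ 3 (mod 8).
    So t ≡ 3 (mod 8).
    Then x = 1 + 33·3 = 100, valid modulo lcm(33, 8) = 264: x ≡ 100 (mod 264).
  Combine with x ≡ 10 (mod 19); new modulus lcm = 5016.
    Write x = 100 + 264·t and substitute into x ≡ 10 (mod 19): 264·t ≡ 10 − 100 = -90 (mod 19).
    Reduce coefficients mod 19: 17·t ≡ 5 (mod 19).
    The inverse of 17 mod 19 is 9 (since 17·9 = 153 = 8·19 + 1), so t ≡ 9·5 = 45 ≡ 7 (mod 19).
    Then x = 100 + 264·7 = 1948, valid modulo lcm(264, 19) = 5016: x ≡ 1948 (mod 5016).
Verify against each original: 1948 mod 3 = 1, 1948 mod 11 = 1, 1948 mod 8 = 4, 1948 mod 19 = 10.

x ≡ 1948 (mod 5016).


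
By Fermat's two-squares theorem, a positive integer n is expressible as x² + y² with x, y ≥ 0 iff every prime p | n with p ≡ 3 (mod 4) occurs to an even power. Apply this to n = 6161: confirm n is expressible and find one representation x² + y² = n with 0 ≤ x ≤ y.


Step 1: Factor n = 6161 = 61 · 101.
Step 2: Check the mod-4 condition on each prime factor: 61 ≡ 1 (mod 4), exponent 1; 101 ≡ 1 (mod 4), exponent 1.
All primes ≡ 3 (mod 4) appear to even exponent (or don't appear), so by the two-squares theorem n IS expressible as a sum of two squares.
Step 3: Build a representation. Here n = 61 · 101 is a product of primes ≡ 1 (mod 4). Each prime p ≡ 1 (mod 4) is itself a sum of two squares; find a² by testing p − a² for a perfect square:
  61: 61 − 1² = 60, 61 − 2² = 57, 61 − 3² = 52, 61 − 4² = 45, 61 − 5² = 36 = 6² ⇒ 61 = 5² + 6².
  101: 101 − 1² = 100 = 10² ⇒ 101 = 1² + 10².
  Combine using the Brahmagupta–Fibonacci identity (a² + b²)(c² + d²) = (ac − bd)² + (ad + bc)² = (ac + bd)² + (ad − bc)²:
  61 · 101 = 6161: from (5² + 6²)(1² + 10²), take (5·1 − 6·10, 5·10 + 6·1) = (5 − 60, 50 + 6) = (-55, 56); dropping signs (only squares matter) gives (55, 56); check 55² + 56² = 3025 + 3136 = 6161 ✓.
Step 4: Order so x ≤ y and verify: 55² + 56² = 3025 + 3136 = 6161 = n. ✓

n = 6161 = 55² + 56² (one valid representation with x ≤ y).


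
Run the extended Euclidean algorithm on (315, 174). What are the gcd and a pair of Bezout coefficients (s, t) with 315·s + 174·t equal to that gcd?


Euclidean algorithm on (315, 174) — divide until remainder is 0:
  315 = 1 · 174 + 141
  174 = 1 · 141 + 33
  141 = 4 · 33 + 9
  33 = 3 · 9 + 6
  9 = 1 · 6 + 3
  6 = 2 · 3 + 0
gcd(315, 174) = 3.
Track Bezout coefficients alongside the remainders: start with r₀ = 315 = a·1 + b·0 (s = 1, t = 0) and r₁ = 174 = a·0 + b·1 (s = 0, t = 1); each new remainder r_{k+1} = r_{k-1} − q_k·r_k inherits s_{k+1} = s_{k-1} − q_k·s_k, t_{k+1} = t_{k-1} − q_k·t_k, so r_k = a·s_k + b·t_k at every step:
  q = 1: r = 141, s = 1 − 1·0 = 1, t = 0 − 1·1 = -1  (check: 315·1 + 174·(-1) = 141)
  q = 1: r = 33, s = 0 − 1·1 = -1, t = 1 − 1·(-1) = 2  (check: 315·(-1) + 174·2 = 33)
  q = 4: r = 9, s = 1 − 4·(-1) = 5, t = -1 − 4·2 = -9  (check: 315·5 + 174·(-9) = 9)
  q = 3: r = 6, s = -1 − 3·5 = -16, t = 2 − 3·(-9) = 29  (check: 315·(-16) + 174·29 = 6)
  q = 1: r = 3, s = 5 − 1·(-16) = 21, t = -9 − 1·29 = -38  (check: 315·21 + 174·(-38) = 3)
The row with r = 3 (the gcd) gives the Bezout coefficients s = 21, t = -38.
Result: 315 · (21) + 174 · (-38) = 3.

gcd(315, 174) = 3; s = 21, t = -38 (check: 315·21 + 174·(-38) = 3).


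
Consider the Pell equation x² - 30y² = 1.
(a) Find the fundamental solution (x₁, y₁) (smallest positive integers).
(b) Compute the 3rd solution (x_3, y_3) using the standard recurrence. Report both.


Step 1: Find the fundamental solution (x₁, y₁) of x² - 30y² = 1.
  Expand √30 as a continued fraction. a₀ = ⌊√30⌋ = 5; iterate m_{k+1} = d_k·a_k − m_k, d_{k+1} = (30 − m_{k+1}²)/d_k, a_{k+1} = ⌊(a₀ + m_{k+1})/d_{k+1}⌋ (starting m₀ = 0, d₀ = 1), with convergents p_k = a_k·p_{k-1} + p_{k-2}, q_k = a_k·q_{k-1} + q_{k-2} (p₋₁ = 1, q₋₁ = 0):
  k = 0: a₀ = 5; p₀/q₀ = 5/1; p₀² − 30·q₀² = 25 − 30 = -5.
  k = 1: m = 5, d = 5, a = ⌊(5 + 5)/5⌋ = 2; p/q = (2·5 + 1)/(2·1 + 0) = 11/2; p² − 30·q² = 121 − 120 = 1.
  The first convergent with p² − 30·q² = 1 gives the fundamental solution (x₁, y₁) = (11, 2).
Step 2: Apply the recurrence (x_{n+1}, y_{n+1}) = (x₁x_n + 30y₁y_n, x₁y_n + y₁x_n) repeatedly.
  From (x_1, y_1) = (11, 2): x_2 = 11·11 + 30·2·2 = 241; y_2 = 11·2 + 2·11 = 44.
  From (x_2, y_2) = (241, 44): x_3 = 11·241 + 30·2·44 = 5291; y_3 = 11·44 + 2·241 = 966.
Step 3: Verify x_3² - 30·y_3² = 27994681 - 27994680 = 1 (should be 1). ✓

(x_1, y_1) = (11, 2); (x_3, y_3) = (5291, 966).


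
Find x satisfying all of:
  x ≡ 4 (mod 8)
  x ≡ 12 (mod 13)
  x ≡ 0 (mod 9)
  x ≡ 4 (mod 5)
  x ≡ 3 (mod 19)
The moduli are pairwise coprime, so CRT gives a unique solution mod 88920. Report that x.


Product of moduli M = 8 · 13 · 9 · 5 · 19 = 88920.
Merge one congruence at a time:
  Start: x ≡ 4 (mod 8).
  Combine with x ≡ 12 (mod 13); new modulus lcm = 104.
    Write x = 4 + 8·t and substitute into x ≡ 12 (mod 13): 8·t ≡ 12 − 4 = 8 (mod 13).
    The inverse of 8 mod 13 is 5 (since 8·5 = 40 = 3·13 + 1), so t ≡ 5·8 = 40 ≡ 1 (mod 13).
    Then x = 4 + 8·1 = 12, valid modulo lcm(8, 13) = 104: x ≡ 12 (mod 104).
  Combine with x ≡ 0 (mod 9); new modulus lcm = 936.
    Write x = 12 + 104·t and substitute into x ≡ 0 (mod 9): 104·t ≡ 0 − 12 = -12 (mod 9).
    Reduce coefficients mod 9: 5·t ≡ 6 (mod 9).
    The inverse of 5 mod 9 is 2 (since 5·2 = 10 = 1·9 + 1), so t ≡ 2·6 = 12 ≡ 3 (mod 9).
    Then x = 12 + 104·3 = 324, valid modulo lcm(104, 9) = 936: x ≡ 324 (mod 936).
  Combine with x ≡ 4 (mod 5); new modulus lcm = 4680.
    Write x = 324 + 936·t and substitute into x ≡ 4 (mod 5): 936·t ≡ 4 − 324 = -320 (mod 5).
    Reduce coefficients mod 5: 1·t ≡ 0 (mod 5).
    So t ≡ 0 (mod 5).
    Then x = 324 + 936·0 = 324, valid modulo lcm(936, 5) = 4680: x ≡ 324 (mod 4680).
  Combine with x ≡ 3 (mod 19); new modulus lcm = 88920.
    Write x = 324 + 4680·t and substitute into x ≡ 3 (mod 19): 4680·t ≡ 3 − 324 = -321 (mod 19).
    Reduce coefficients mod 19: 6·t ≡ 2 (mod 19).
    The inverse of 6 mod 19 is 16 (since 6·16 = 96 = 5·19 + 1), so t ≡ 16·2 = 32 ≡ 13 (mod 19).
    Then x = 324 + 4680·13 = 61164, valid modulo lcm(4680, 19) = 88920: x ≡ 61164 (mod 88920).
Verify against each original: 61164 mod 8 = 4, 61164 mod 13 = 12, 61164 mod 9 = 0, 61164 mod 5 = 4, 61164 mod 19 = 3.

x ≡ 61164 (mod 88920).


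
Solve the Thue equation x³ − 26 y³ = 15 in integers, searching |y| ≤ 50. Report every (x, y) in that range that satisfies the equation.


The equation is x³ - 26y³ = 15. For fixed y, x³ = 26·y³ + 15, so a solution requires the RHS to be a perfect cube.
Strategy: iterate y from -50 to 50, compute RHS = 26·y³ + 15, and check whether it is a (positive or negative) perfect cube.
Check small values of y:
  y = 0: RHS = 15 is not a perfect cube.
  y = 1: RHS = 41 is not a perfect cube.
  y = -1: RHS = -11 is not a perfect cube.
  y = 2: RHS = 223 is not a perfect cube.
  y = -2: RHS = -193 is not a perfect cube.
  y = 3: RHS = 717 is not a perfect cube.
  y = -3: RHS = -687 is not a perfect cube.
Continuing the search up to |y| = 50 finds no solutions either.
No (x, y) in the scanned range satisfies the equation.

No integer solutions with |y| ≤ 50.


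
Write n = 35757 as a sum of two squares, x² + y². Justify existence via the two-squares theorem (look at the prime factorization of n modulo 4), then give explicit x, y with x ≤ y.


Step 1: Factor n = 35757 = 3^2 · 29 · 137.
Step 2: Check the mod-4 condition on each prime factor: 3 ≡ 3 (mod 4), exponent 2 (must be even); 29 ≡ 1 (mod 4), exponent 1; 137 ≡ 1 (mod 4), exponent 1.
All primes ≡ 3 (mod 4) appear to even exponent (or don't appear), so by the two-squares theorem n IS expressible as a sum of two squares.
Step 3: Build a representation. Group n = k² · m with k = 3 and m = 29 · 137 = 3973 (a product of primes ≡ 1 (mod 4)); a representation of m scales to one of n via (k·x)² + (k·y)² = k²(x² + y²). Each prime p ≡ 1 (mod 4) is itself a sum of two squares; find a² by testing p − a² for a perfect square:
  29: 29 − 1² = 28, 29 − 2² = 25 = 5² ⇒ 29 = 2² + 5².
  137: 137 − 1² = 136, 137 − 2² = 133, 137 − 3² = 128, 137 − 4² = 121 = 11² ⇒ 137 = 4² + 11².
  Combine using the Brahmagupta–Fibonacci identity (a² + b²)(c² + d²) = (ac − bd)² + (ad + bc)² = (ac + bd)² + (ad − bc)²:
  29 · 137 = 3973: from (2² + 5²)(4² + 11²), take (2·4 − 5·11, 2·11 + 5·4) = (8 − 55, 22 + 20) = (-47, 42); dropping signs (only squares matter) gives (47, 42); check 47² + 42² = 2209 + 1764 = 3973 ✓.
  Scale by k = 3: (3·47, 3·42) = (141, 126).
Step 4: Order so x ≤ y and verify: 126² + 141² = 15876 + 19881 = 35757 = n. ✓

n = 35757 = 126² + 141² (one valid representation with x ≤ y).


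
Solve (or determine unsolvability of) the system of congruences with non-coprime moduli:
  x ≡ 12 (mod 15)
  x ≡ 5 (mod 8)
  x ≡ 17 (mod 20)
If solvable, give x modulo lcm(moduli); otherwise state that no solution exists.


Moduli 15, 8, 20 are not pairwise coprime, so CRT works modulo lcm(m_i) when all pairwise compatibility conditions hold.
Pairwise compatibility: gcd(m_i, m_j) must divide a_i - a_j for every pair.
Merge one congruence at a time:
  Start: x ≡ 12 (mod 15).
  Combine with x ≡ 5 (mod 8): gcd(15, 8) = 1; 5 - 12 = -7, which IS divisible by 1, so compatible.
    Write x = 12 + 15·t and substitute into x ≡ 5 (mod 8): 15·t ≡ 5 − 12 = -7 (mod 8).
    Reduce coefficients mod 8: 7·t ≡ 1 (mod 8).
    The inverse of 7 mod 8 is 7 (since 7·7 = 49 = 6·8 + 1), so t ≡ 7·1 = 7 ≡ 7 (mod 8).
    Then x = 12 + 15·7 = 117, valid modulo lcm(15, 8) = 120: x ≡ 117 (mod 120).
  Combine with x ≡ 17 (mod 20): gcd(120, 20) = 20; 17 - 117 = -100, which IS divisible by 20, so compatible.
    Write x = 117 + 120·t and substitute into x ≡ 17 (mod 20): 120·t ≡ 17 − 117 = -100 (mod 20).
    Divide the congruence (and modulus) by g = 20: 6·t ≡ -5 (mod 1).
    Modulo 1 every t works; take t = 0.
    Then x = 117 + 120·0 = 117, valid modulo lcm(120, 20) = 120: x ≡ 117 (mod 120).
Verify: 117 mod 15 = 12, 117 mod 8 = 5, 117 mod 20 = 17.

x ≡ 117 (mod 120).
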